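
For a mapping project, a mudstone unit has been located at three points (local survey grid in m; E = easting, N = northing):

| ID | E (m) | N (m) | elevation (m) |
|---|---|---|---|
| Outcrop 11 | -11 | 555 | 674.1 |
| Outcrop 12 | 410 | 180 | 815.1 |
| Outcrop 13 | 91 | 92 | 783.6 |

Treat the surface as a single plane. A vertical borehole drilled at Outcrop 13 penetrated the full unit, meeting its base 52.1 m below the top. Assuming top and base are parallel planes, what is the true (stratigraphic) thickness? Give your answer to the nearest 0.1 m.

Two edge vectors: Outcrop 11→Outcrop 12 = (421, -375, 141), Outcrop 11→Outcrop 13 = (102, -463, 109.5).
Normal n = (Outcrop 11→Outcrop 12) × (Outcrop 11→Outcrop 13) = (24220.5, -31717.5, -156673).
So ∂z/∂E = −n_x/n_z = 0.15459 and ∂z/∂N = −n_y/n_z = −0.20244.
|∇z| = √(a²+b²) = 0.25472, so dip δ = arctan(0.25472) = 14.29°.
True thickness = vertical thickness × cos δ = 52.1 × cos 14.29° = 50.5 m.

50.5 m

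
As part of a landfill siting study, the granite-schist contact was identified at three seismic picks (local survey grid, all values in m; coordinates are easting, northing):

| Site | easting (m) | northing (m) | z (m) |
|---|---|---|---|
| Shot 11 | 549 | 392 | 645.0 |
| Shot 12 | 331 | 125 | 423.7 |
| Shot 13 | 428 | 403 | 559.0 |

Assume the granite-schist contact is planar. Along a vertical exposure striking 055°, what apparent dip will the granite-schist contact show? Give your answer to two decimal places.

36.21°

Let the plane be z = a·easting + b·northing + c.
Shot 12−Shot 11: −218a − 267b = −221.3;  Shot 13−Shot 11: −121a + 11b = −86.
Solving gives a = 0.73178, b = 0.23136.
Unit vector along 055° is (sin 55°, cos 55°) = (0.8192, 0.5736).
Slope in that direction = a·(0.8192) + b·(0.5736) = 0.73214.
Apparent dip = arctan|0.73214| = 36.21° (true dip is 37.5°, so apparent ≤ true as expected).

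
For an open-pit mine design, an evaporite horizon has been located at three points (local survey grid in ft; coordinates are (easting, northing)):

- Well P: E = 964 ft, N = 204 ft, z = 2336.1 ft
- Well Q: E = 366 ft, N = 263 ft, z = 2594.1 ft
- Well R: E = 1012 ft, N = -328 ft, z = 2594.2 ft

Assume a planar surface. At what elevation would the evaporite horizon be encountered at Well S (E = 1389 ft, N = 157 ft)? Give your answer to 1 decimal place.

2155.4 ft

Let the plane be z = a·E + b·N + c.
Well Q−Well P: −598a + 59b = 258;  Well R−Well P: 48a − 532b = 258.1.
Solving gives a = −0.483609, b = −0.528784.
Then c = 2336.1 − a·964 − b·204 = 2910.17.
At (1389, 157): z = −671.7 − 83.0 + 2910.17 = 2155.4 ft.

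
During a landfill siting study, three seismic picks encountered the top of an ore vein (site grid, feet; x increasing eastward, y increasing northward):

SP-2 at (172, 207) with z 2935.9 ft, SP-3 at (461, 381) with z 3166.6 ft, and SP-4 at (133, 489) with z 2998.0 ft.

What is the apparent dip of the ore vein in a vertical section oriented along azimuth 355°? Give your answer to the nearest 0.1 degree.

14.1°

Two edge vectors: SP-2→SP-3 = (289, 174, 230.7), SP-2→SP-4 = (-39, 282, 62.1).
Normal n = (SP-2→SP-3) × (SP-2→SP-4) = (-54252, -26944.2, 88284).
So ∂z/∂x = −n_x/n_z = 0.61452 and ∂z/∂y = −n_y/n_z = 0.30520.
Unit vector along 355° is (sin 355°, cos 355°) = (-0.0872, 0.9962).
Slope in that direction = a·(-0.0872) + b·(0.9962) = 0.25048.
Apparent dip = arctan|0.25048| = 14.1° (true dip is 34.5°, so apparent ≤ true as expected).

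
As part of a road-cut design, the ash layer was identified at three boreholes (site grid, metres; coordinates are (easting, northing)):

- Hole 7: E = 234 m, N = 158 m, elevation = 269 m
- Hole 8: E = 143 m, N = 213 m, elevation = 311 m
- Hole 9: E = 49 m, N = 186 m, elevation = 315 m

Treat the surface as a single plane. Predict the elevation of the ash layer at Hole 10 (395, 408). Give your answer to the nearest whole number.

Let the plane be z = a·E + b·N + c.
Hole 8−Hole 7: −91a + 55b = 42;  Hole 9−Hole 7: −185a + 28b = 46.
Solving gives a = −0.17753, b = 0.46991.
Then c = 269 − a·234 − b·158 = 236.30.
At (395, 408): z = −70.1 + 191.7 + 236.30 = 357.9 m.

358 m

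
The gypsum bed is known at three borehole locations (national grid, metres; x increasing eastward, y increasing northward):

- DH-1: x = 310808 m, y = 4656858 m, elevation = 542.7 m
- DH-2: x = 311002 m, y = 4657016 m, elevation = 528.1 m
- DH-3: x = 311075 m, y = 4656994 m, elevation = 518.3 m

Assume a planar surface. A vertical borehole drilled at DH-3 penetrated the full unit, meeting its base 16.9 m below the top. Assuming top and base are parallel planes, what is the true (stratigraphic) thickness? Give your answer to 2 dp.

Let the plane be z = a·x + b·y + c.
DH-2−DH-1: 194a + 158b = −14.6;  DH-3−DH-1: 267a + 136b = −24.4.
Solving gives a = −0.11831, b = 0.05287.
|∇z| = √(a²+b²) = 0.12959, so dip δ = arctan(0.12959) = 7.38°.
True thickness = vertical thickness × cos δ = 16.9 × cos 7.38° = 16.76 m.

16.76 m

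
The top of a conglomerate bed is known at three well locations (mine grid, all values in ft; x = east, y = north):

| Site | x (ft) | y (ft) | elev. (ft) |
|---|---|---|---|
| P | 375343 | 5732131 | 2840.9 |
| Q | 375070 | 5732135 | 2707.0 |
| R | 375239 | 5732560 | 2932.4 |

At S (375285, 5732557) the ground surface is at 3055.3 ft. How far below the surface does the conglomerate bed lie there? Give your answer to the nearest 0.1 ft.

Let the plane be z = a·x + b·y + c.
Q−P: −273a + 4b = −133.9;  R−P: −104a + 429b = 91.5.
Solving gives a = 0.495360794, b = 0.333374178.
Then c = 2840.9 − a·375343 − b·5732131 = −2094033.77.
At (375285, 5732557): z_contact = 185901.48 + 1911086.48 − 2094033.77 = 2954.19 ft.
Depth below ground = 3055.3 − 2954.19 = 101.1 ft.

101.1 ft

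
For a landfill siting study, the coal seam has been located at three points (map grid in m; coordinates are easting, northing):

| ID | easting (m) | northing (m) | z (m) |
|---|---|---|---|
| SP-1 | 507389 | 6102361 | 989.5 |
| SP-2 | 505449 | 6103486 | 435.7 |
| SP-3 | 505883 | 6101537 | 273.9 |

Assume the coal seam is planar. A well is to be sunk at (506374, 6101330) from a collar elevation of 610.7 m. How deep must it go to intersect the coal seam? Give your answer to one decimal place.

Two edge vectors: SP-1→SP-2 = (-1940, 1125, -553.8), SP-1→SP-3 = (-1506, -824, -715.6).
Normal n = (SP-1→SP-2) × (SP-1→SP-3) = (-1261381.2, -554241.2, 3292810).
So ∂z/∂easting = −n_x/n_z = 0.383071359 and ∂z/∂northing = −n_y/n_z = 0.168318609.
Intercept c from SP-1: 989.5 − 194366.19 − 1027140.92 = −1220517.61.
At (506374, 6101330): z_contact = 193977.38 + 1026967.38 − 1220517.61 = 427.15 m.
Depth below ground = 610.7 − 427.15 = 183.6 m.

183.6 m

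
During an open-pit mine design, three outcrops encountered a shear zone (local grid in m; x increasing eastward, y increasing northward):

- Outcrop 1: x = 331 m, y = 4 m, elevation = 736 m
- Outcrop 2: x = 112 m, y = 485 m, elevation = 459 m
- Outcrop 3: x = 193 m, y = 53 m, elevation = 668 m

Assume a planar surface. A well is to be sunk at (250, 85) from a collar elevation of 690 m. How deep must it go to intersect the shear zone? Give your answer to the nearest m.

Two edge vectors: Outcrop 1→Outcrop 2 = (-219, 481, -277), Outcrop 1→Outcrop 3 = (-138, 49, -68).
Normal n = (Outcrop 1→Outcrop 2) × (Outcrop 1→Outcrop 3) = (-19135, 23334, 55647).
So ∂z/∂x = −n_x/n_z = 0.34386 and ∂z/∂y = −n_y/n_z = −0.41932.
Intercept c from Outcrop 1: 736 − 113.82 + 1.68 = 623.86.
At (250, 85): z_contact = 86.0 − 35.6 + 623.86 = 674.2 m.
Depth below ground = 690 − 674.2 = 16 m.

16 m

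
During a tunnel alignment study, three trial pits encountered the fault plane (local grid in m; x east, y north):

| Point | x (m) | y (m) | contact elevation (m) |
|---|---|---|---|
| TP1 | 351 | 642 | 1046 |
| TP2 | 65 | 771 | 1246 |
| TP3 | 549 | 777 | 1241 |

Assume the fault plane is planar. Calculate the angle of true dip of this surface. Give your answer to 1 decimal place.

Two edge vectors: TP1→TP2 = (-286, 129, 200), TP1→TP3 = (198, 135, 195).
Normal n = (TP1→TP2) × (TP1→TP3) = (-1845, 95370, -64152).
So ∂z/∂x = −n_x/n_z = −0.02876 and ∂z/∂y = −n_y/n_z = 1.48663.
Gradient magnitude |∇z| = √(a² + b²) = √(0.00083 + 2.21006) = 1.48690.
True dip = arctan(1.48690) = 56.1°, dipping toward S (azimuth ≈ 179°).

56.1°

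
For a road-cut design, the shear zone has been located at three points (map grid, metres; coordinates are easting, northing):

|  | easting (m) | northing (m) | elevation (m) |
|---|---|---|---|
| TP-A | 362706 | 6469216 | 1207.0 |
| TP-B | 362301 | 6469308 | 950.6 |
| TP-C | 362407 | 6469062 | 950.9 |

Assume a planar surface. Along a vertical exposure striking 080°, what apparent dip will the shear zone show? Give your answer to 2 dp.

36.62°

Let the plane be z = a·easting + b·northing + c.
TP-B−TP-A: −405a + 92b = −256.4;  TP-C−TP-A: −299a − 154b = −256.1.
Solving gives a = 0.70147, b = 0.30104.
Unit vector along 080° is (sin 80°, cos 80°) = (0.9848, 0.1736).
Slope in that direction = a·(0.9848) + b·(0.1736) = 0.74309.
Apparent dip = arctan|0.74309| = 36.62° (true dip is 37.4°, so apparent ≤ true as expected).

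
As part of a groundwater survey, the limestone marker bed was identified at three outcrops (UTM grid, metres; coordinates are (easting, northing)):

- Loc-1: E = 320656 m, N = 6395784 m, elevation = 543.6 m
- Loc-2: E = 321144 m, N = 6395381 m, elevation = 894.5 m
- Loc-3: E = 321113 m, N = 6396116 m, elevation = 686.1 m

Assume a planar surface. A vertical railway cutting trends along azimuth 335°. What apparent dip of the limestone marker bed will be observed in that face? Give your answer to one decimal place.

24.2°

Two edge vectors: Loc-1→Loc-2 = (488, -403, 350.9), Loc-1→Loc-3 = (457, 332, 142.5).
Normal n = (Loc-1→Loc-2) × (Loc-1→Loc-3) = (-173926.3, 90821.3, 346187).
So ∂z/∂E = −n_x/n_z = 0.50241 and ∂z/∂N = −n_y/n_z = −0.26235.
Unit vector along 335° is (sin 335°, cos 335°) = (-0.4226, 0.9063).
Slope in that direction = a·(-0.4226) + b·(0.9063) = −0.45009.
Apparent dip = arctan|0.45009| = 24.2° (true dip is 29.5°, so apparent ≤ true as expected).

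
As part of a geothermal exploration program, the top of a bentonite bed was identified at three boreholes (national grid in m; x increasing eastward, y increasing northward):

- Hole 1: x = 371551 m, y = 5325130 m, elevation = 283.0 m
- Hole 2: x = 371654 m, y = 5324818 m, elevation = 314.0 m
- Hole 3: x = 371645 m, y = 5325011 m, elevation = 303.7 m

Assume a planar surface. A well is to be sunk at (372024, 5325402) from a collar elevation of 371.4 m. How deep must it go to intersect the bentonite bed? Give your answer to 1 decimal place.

24.1 m

Two edge vectors: Hole 1→Hole 2 = (103, -312, 31), Hole 1→Hole 3 = (94, -119, 20.7).
Normal n = (Hole 1→Hole 2) × (Hole 1→Hole 3) = (-2769.4, 781.9, 17071).
So ∂z/∂x = −n_x/n_z = 0.162228340 and ∂z/∂y = −n_y/n_z = −0.045802824.
Intercept c from Hole 1: 283 − 60276.10 + 243905.99 = 183912.89.
At (372024, 5325402): z_contact = 60352.84 − 243918.45 + 183912.89 = 347.28 m.
Depth below ground = 371.4 − 347.28 = 24.1 m.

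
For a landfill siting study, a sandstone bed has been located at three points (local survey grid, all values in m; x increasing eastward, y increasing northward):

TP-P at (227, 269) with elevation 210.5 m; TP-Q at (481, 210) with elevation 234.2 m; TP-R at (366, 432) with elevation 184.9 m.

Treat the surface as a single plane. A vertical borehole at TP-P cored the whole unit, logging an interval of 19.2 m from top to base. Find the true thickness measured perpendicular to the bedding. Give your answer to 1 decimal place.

Two edge vectors: TP-P→TP-Q = (254, -59, 23.7), TP-P→TP-R = (139, 163, -25.6).
Normal n = (TP-P→TP-Q) × (TP-P→TP-R) = (-2352.7, 9796.7, 49603).
So ∂z/∂x = −n_x/n_z = 0.04743 and ∂z/∂y = −n_y/n_z = −0.19750.
|∇z| = √(a²+b²) = 0.20312, so dip δ = arctan(0.20312) = 11.48°.
True thickness = vertical thickness × cos δ = 19.2 × cos 11.48° = 18.8 m.

18.8 m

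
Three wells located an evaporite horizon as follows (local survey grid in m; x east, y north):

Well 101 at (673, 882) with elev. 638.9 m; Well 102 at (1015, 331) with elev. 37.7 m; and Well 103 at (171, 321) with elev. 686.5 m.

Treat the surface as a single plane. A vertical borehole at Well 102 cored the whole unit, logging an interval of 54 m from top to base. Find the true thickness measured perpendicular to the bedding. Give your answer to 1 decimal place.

Two edge vectors: Well 101→Well 102 = (342, -551, -601.2), Well 101→Well 103 = (-502, -561, 47.6).
Normal n = (Well 101→Well 102) × (Well 101→Well 103) = (-363500.8, 285523.2, -468464).
So ∂z/∂x = −n_x/n_z = −0.77594 and ∂z/∂y = −n_y/n_z = 0.60949.
|∇z| = √(a²+b²) = 0.98669, so dip δ = arctan(0.98669) = 44.62°.
True thickness = vertical thickness × cos δ = 54 × cos 44.62° = 38.4 m.

38.4 m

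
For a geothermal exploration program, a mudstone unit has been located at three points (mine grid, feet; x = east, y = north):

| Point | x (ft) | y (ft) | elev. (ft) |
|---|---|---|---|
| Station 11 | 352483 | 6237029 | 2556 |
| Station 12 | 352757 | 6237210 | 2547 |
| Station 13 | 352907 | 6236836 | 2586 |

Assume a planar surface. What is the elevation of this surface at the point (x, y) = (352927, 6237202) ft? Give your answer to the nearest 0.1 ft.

Let the plane be z = a·x + b·y + c.
Station 12−Station 11: 274a + 181b = −9;  Station 13−Station 11: 424a − 193b = 30.
Solving gives a = 0.028489655, b = −0.092851743.
Then c = 2556 − a·352483 − b·6237029 = 571632.89.
At (352927, 6237202): z = 10054.8 − 579135.1 + 571632.89 = 2552.6 ft.

2552.6 ft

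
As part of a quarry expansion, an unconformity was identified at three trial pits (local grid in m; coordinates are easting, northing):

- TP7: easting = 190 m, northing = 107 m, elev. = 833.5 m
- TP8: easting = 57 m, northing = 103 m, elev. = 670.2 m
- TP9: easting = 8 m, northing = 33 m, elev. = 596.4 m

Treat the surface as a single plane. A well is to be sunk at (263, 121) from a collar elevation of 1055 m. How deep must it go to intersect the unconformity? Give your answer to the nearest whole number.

130 m

Let the plane be z = a·easting + b·northing + c.
TP8−TP7: −133a − 4b = −163.3;  TP9−TP7: −182a − 74b = −237.1.
Solving gives a = 1.22183, b = 0.19900.
Then c = 833.5 − a·190 − b·107 = 580.06.
At (263, 121): z_contact = 321.3 + 24.1 + 580.06 = 925.5 m.
Depth below ground = 1055 − 925.5 = 130 m.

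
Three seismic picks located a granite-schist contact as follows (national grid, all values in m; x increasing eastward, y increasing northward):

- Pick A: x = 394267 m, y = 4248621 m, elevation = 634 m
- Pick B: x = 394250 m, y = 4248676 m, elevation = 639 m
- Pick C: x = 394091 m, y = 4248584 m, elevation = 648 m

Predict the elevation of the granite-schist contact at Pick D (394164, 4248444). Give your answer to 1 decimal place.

Let the plane be z = a·x + b·y + c.
Pick B−Pick A: −17a + 55b = 5;  Pick C−Pick A: −176a − 37b = 14.
Solving gives a = −0.092637501, b = 0.062275681.
Then c = 634 − a·394267 − b·4248621 = −227427.86.
At (394164, 4248444): z = −36514.4 + 264574.7 − 227427.86 = 632.5 m.

632.5 m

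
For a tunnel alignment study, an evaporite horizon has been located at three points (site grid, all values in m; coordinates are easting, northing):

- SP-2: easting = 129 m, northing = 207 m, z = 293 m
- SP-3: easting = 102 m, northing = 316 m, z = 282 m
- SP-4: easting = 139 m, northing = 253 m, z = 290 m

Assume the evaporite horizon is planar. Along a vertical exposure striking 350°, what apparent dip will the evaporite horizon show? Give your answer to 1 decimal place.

Two edge vectors: SP-2→SP-3 = (-27, 109, -11), SP-2→SP-4 = (10, 46, -3).
Normal n = (SP-2→SP-3) × (SP-2→SP-4) = (179, -191, -2332).
So ∂z/∂easting = −n_x/n_z = 0.07676 and ∂z/∂northing = −n_y/n_z = −0.08190.
Unit vector along 350° is (sin 350°, cos 350°) = (-0.1736, 0.9848).
Slope in that direction = a·(-0.1736) + b·(0.9848) = −0.09399.
Apparent dip = arctan|0.09399| = 5.4° (true dip is 6.4°, so apparent ≤ true as expected).

5.4°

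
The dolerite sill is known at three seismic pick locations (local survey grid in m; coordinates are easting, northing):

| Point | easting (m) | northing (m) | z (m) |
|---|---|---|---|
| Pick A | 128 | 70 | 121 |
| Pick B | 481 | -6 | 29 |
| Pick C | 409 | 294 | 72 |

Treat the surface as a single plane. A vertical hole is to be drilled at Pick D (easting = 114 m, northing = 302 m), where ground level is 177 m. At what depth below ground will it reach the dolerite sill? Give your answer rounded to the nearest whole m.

33 m

Two edge vectors: Pick A→Pick B = (353, -76, -92), Pick A→Pick C = (281, 224, -49).
Normal n = (Pick A→Pick B) × (Pick A→Pick C) = (24332, -8555, 100428).
So ∂z/∂easting = −n_x/n_z = −0.24228 and ∂z/∂northing = −n_y/n_z = 0.08519.
Intercept c from Pick A: 121 + 31.01 − 5.96 = 146.05.
At (114, 302): z_contact = −27.6 + 25.7 + 146.05 = 144.2 m.
Depth below ground = 177 − 144.2 = 33 m.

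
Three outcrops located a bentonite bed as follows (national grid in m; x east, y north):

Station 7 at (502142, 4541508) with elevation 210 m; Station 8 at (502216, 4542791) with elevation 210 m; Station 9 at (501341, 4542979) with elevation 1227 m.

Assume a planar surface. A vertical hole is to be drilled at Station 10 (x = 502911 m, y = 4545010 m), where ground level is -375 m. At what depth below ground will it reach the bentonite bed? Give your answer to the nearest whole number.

Let the plane be z = a·x + b·y + c.
Station 8−Station 7: 74a + 1283b = 0;  Station 9−Station 7: −801a + 1471b = 1017.
Solving gives a = −1.14805853, b = 0.06621694.
Then c = 210 − a·502142 − b·4541508 = 275973.65.
At (502911, 4545010): z_contact = −577371.3 + 300956.6 + 275973.65 = -441.0 m.
Depth below ground = -375 − (-441.0) = 66 m.

66 m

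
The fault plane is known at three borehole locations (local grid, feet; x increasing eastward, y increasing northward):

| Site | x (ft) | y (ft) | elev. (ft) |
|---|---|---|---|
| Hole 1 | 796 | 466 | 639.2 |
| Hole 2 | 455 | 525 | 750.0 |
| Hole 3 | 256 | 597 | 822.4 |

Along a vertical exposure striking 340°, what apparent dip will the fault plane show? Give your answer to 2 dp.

Let the plane be z = a·x + b·y + c.
Hole 2−Hole 1: −341a + 59b = 110.8;  Hole 3−Hole 1: −540a + 131b = 183.2.
Solving gives a = −0.28928, b = 0.20601.
Unit vector along 340° is (sin 340°, cos 340°) = (-0.3420, 0.9397).
Slope in that direction = a·(-0.3420) + b·(0.9397) = 0.29253.
Apparent dip = arctan|0.29253| = 16.31° (true dip is 19.6°, so apparent ≤ true as expected).

16.31°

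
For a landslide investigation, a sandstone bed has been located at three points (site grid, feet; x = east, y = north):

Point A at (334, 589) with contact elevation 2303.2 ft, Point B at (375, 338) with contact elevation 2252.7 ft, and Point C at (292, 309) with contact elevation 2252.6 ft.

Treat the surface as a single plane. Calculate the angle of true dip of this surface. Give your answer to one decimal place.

Two edge vectors: Point A→Point B = (41, -251, -50.5), Point A→Point C = (-42, -280, -50.6).
Normal n = (Point A→Point B) × (Point A→Point C) = (-1439.4, 4195.6, -22022).
So ∂z/∂x = −n_x/n_z = −0.06536 and ∂z/∂y = −n_y/n_z = 0.19052.
Gradient magnitude |∇z| = √(a² + b²) = √(0.00427 + 0.03630) = 0.20142.
True dip = arctan(0.20142) = 11.4°, dipping toward SSE (azimuth ≈ 161°).

11.4°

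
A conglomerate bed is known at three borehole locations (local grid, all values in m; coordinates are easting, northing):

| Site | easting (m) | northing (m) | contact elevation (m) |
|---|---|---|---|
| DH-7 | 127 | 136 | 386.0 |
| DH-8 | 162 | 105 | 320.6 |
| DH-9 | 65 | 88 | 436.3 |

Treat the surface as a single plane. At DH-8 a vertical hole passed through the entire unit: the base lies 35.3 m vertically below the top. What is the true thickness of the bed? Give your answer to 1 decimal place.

20.0 m

Let the plane be z = a·easting + b·northing + c.
DH-8−DH-7: 35a − 31b = −65.4;  DH-9−DH-7: −62a − 48b = 50.3.
Solving gives a = −1.30441, b = 0.63695.
|∇z| = √(a²+b²) = 1.45162, so dip δ = arctan(1.45162) = 55.44°.
True thickness = vertical thickness × cos δ = 35.3 × cos 55.44° = 20.0 m.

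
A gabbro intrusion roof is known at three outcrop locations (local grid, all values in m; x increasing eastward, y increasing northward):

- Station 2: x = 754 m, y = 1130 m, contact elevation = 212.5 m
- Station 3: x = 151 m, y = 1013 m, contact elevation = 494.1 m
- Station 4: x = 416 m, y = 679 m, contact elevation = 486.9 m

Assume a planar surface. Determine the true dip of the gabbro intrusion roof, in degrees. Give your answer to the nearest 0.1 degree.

26.9°

Two edge vectors: Station 2→Station 3 = (-603, -117, 281.6), Station 2→Station 4 = (-338, -451, 274.4).
Normal n = (Station 2→Station 3) × (Station 2→Station 4) = (94896.8, 70282.4, 232407).
So ∂z/∂x = −n_x/n_z = −0.40832 and ∂z/∂y = −n_y/n_z = −0.30241.
Gradient magnitude |∇z| = √(a² + b²) = √(0.16673 + 0.09145) = 0.50811.
True dip = arctan(0.50811) = 26.9°, dipping toward NE (azimuth ≈ 053°).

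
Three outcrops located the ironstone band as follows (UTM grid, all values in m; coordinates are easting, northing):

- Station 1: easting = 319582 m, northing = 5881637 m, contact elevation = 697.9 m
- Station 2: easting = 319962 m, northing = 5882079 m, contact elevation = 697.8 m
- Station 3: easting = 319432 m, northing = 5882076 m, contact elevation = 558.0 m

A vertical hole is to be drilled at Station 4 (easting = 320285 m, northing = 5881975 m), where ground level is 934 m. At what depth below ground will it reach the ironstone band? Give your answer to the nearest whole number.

127 m

Let the plane be z = a·easting + b·northing + c.
Station 2−Station 1: 380a + 442b = −0.1;  Station 3−Station 1: −150a + 439b = −139.9.
Solving gives a = 0.26506477, b = −0.22810999.
Then c = 697.9 − a·319582 − b·5881637 = 1257648.10.
At (320285, 5881975): z_contact = 84896.3 − 1341737.2 + 1257648.10 = 807.1 m.
Depth below ground = 934 − 807.1 = 127 m.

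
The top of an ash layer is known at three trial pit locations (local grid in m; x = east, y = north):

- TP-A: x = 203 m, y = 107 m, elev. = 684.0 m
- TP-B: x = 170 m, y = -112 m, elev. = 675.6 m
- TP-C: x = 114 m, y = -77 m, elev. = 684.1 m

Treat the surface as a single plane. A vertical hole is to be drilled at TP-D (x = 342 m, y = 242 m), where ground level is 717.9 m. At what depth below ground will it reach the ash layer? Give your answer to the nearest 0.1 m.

Let the plane be z = a·x + b·y + c.
TP-B−TP-A: −33a − 219b = −8.4;  TP-C−TP-A: −89a − 184b = 0.1.
Solving gives a = −0.11681, b = 0.05596.
Then c = 684 − a·203 − b·107 = 701.73.
At (342, 242): z_contact = −39.95 + 13.54 + 701.73 = 675.32 m.
Depth below ground = 717.9 − 675.32 = 42.6 m.

42.6 m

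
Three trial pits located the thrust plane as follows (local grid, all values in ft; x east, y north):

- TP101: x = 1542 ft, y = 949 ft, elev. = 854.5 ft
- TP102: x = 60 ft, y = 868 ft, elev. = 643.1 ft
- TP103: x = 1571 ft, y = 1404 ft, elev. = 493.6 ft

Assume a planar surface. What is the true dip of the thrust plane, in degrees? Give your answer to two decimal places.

39.57°

Let the plane be z = a·x + b·y + c.
TP102−TP101: −1482a − 81b = −211.4;  TP103−TP101: 29a + 455b = −360.9.
Solving gives a = 0.18665, b = −0.80508.
Gradient magnitude |∇z| = √(a² + b²) = √(0.03484 + 0.64816) = 0.82644.
True dip = arctan(0.82644) = 39.57°, dipping toward NNW (azimuth ≈ 347°).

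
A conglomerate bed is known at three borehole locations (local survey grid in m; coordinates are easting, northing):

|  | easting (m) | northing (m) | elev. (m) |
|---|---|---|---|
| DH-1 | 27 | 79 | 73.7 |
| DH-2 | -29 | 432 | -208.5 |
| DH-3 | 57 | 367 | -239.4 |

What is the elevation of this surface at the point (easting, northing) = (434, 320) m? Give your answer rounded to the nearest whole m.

Let the plane be z = a·easting + b·northing + c.
DH-2−DH-1: −56a + 353b = −282.2;  DH-3−DH-1: 30a + 288b = −313.1.
Solving gives a = −1.09479, b = −0.97311.
Then c = 73.7 − a·27 − b·79 = 180.14.
At (434, 320): z = −475.1 − 311.4 + 180.14 = -606.4 m.

-606 m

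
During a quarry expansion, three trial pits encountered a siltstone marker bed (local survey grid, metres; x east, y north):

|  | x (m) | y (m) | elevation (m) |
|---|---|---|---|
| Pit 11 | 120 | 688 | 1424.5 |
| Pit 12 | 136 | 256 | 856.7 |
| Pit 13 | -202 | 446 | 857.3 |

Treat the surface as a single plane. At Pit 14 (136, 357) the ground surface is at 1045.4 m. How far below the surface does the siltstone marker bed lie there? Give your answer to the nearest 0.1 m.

53.1 m

Let the plane be z = a·x + b·y + c.
Pit 12−Pit 11: 16a − 432b = −567.8;  Pit 13−Pit 11: −322a − 242b = −567.2.
Solving gives a = 0.75273, b = 1.34223.
Then c = 1424.5 − a·120 − b·688 = 410.72.
At (136, 357): z_contact = 102.37 + 479.18 + 410.72 = 992.27 m.
Depth below ground = 1045.4 − 992.27 = 53.1 m.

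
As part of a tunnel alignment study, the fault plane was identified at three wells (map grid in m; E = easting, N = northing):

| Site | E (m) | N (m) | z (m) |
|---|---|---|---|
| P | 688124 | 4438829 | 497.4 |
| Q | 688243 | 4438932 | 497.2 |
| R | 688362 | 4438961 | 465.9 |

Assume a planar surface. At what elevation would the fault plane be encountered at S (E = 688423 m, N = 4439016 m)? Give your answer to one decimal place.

466.7 m

Two edge vectors: P→Q = (119, 103, -0.2), P→R = (238, 132, -31.5).
Normal n = (P→Q) × (P→R) = (-3218.1, 3700.9, -8806).
So ∂z/∂E = −n_x/n_z = −0.365444015 and ∂z/∂N = −n_y/n_z = 0.420270270.
Intercept c from P: 497.4 + 251470.80 − 1865507.86 = −1613539.67.
At (688423, 4439016): z = −251580.1 + 1865586.5 − 1613539.67 = 466.7 m.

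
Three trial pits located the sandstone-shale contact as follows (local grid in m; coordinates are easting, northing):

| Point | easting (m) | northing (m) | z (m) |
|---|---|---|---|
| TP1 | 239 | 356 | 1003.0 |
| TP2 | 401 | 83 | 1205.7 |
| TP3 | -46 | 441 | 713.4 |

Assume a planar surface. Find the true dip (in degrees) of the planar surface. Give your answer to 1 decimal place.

44.4°

Let the plane be z = a·easting + b·northing + c.
TP2−TP1: 162a − 273b = 202.7;  TP3−TP1: −285a + 85b = −289.6.
Solving gives a = 0.96559, b = −0.16951.
Gradient magnitude |∇z| = √(a² + b²) = √(0.93236 + 0.02873) = 0.98035.
True dip = arctan(0.98035) = 44.4°, dipping toward W (azimuth ≈ 280°).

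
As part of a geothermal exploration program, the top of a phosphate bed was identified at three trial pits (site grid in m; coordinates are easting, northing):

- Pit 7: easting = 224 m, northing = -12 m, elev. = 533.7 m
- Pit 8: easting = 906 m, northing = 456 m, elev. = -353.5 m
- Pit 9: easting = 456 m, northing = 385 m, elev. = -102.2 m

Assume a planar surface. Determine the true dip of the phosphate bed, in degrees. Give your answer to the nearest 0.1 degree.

55.3°

Two edge vectors: Pit 7→Pit 8 = (682, 468, -887.2), Pit 7→Pit 9 = (232, 397, -635.9).
Normal n = (Pit 7→Pit 8) × (Pit 7→Pit 9) = (54617.2, 227853.4, 162178).
So ∂z/∂easting = −n_x/n_z = −0.33677 and ∂z/∂northing = −n_y/n_z = −1.40496.
Gradient magnitude |∇z| = √(a² + b²) = √(0.11342 + 1.97391) = 1.44476.
True dip = arctan(1.44476) = 55.3°, dipping toward NNE (azimuth ≈ 013°).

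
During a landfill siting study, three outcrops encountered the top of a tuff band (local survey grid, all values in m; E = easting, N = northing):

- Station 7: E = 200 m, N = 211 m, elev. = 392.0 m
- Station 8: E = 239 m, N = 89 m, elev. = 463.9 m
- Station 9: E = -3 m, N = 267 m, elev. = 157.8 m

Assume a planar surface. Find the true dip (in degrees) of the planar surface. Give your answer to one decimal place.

48.1°

Two edge vectors: Station 7→Station 8 = (39, -122, 71.9), Station 7→Station 9 = (-203, 56, -234.2).
Normal n = (Station 7→Station 8) × (Station 7→Station 9) = (24546, -5461.9, -22582).
So ∂z/∂E = −n_x/n_z = 1.08697 and ∂z/∂N = −n_y/n_z = −0.24187.
Gradient magnitude |∇z| = √(a² + b²) = √(1.18151 + 0.05850) = 1.11356.
True dip = arctan(1.11356) = 48.1°, dipping toward WNW (azimuth ≈ 283°).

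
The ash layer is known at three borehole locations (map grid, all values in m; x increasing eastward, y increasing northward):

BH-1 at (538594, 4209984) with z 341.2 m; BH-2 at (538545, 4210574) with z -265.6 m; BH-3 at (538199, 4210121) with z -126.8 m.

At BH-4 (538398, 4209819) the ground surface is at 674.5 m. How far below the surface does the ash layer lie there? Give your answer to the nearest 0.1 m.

Two edge vectors: BH-1→BH-2 = (-49, 590, -606.8), BH-1→BH-3 = (-395, 137, -468).
Normal n = (BH-1→BH-2) × (BH-1→BH-3) = (-192988.4, 216754, 226337).
So ∂z/∂x = −n_x/n_z = 0.852659530 and ∂z/∂y = −n_y/n_z = −0.957660480.
Intercept c from BH-1: 341.2 − 459237.31 + 4031735.30 = 3572839.19.
At (538398, 4209819): z_contact = 459070.19 − 4031577.28 + 3572839.19 = 332.09 m.
Depth below ground = 674.5 − 332.09 = 342.4 m.

342.4 m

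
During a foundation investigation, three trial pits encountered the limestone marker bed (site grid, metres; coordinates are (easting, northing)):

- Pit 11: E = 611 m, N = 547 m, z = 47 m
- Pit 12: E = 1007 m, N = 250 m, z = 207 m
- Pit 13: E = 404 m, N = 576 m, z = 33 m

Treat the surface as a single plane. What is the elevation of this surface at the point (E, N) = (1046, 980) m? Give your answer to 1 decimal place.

Let the plane be z = a·E + b·N + c.
Pit 12−Pit 11: 396a − 297b = 160;  Pit 13−Pit 11: −207a + 29b = −14.
Solving gives a = −0.009641, b = −0.551575.
Then c = 47 − a·611 − b·547 = 354.60.
At (1046, 980): z = −10.1 − 540.5 + 354.60 = -196.0 m.

-196.0 m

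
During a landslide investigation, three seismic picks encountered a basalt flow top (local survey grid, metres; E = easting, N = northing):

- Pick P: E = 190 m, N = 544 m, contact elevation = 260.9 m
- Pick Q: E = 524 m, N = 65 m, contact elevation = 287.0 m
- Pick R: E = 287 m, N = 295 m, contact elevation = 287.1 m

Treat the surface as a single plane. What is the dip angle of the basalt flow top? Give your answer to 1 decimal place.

Two edge vectors: Pick P→Pick Q = (334, -479, 26.1), Pick P→Pick R = (97, -249, 26.2).
Normal n = (Pick P→Pick Q) × (Pick P→Pick R) = (-6050.9, -6219.1, -36703).
So ∂z/∂E = −n_x/n_z = −0.16486 and ∂z/∂N = −n_y/n_z = −0.16944.
Gradient magnitude |∇z| = √(a² + b²) = √(0.02718 + 0.02871) = 0.23641.
True dip = arctan(0.23641) = 13.3°, dipping toward NE (azimuth ≈ 044°).

13.3°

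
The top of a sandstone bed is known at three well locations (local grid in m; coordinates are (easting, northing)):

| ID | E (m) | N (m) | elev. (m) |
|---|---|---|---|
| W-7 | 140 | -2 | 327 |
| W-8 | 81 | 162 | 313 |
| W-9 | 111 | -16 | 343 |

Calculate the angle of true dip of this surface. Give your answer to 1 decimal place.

Two edge vectors: W-7→W-8 = (-59, 164, -14), W-7→W-9 = (-29, -14, 16).
Normal n = (W-7→W-8) × (W-7→W-9) = (2428, 1350, 5582).
So ∂z/∂E = −n_x/n_z = −0.43497 and ∂z/∂N = −n_y/n_z = −0.24185.
Gradient magnitude |∇z| = √(a² + b²) = √(0.18920 + 0.05849) = 0.49768.
True dip = arctan(0.49768) = 26.5°, dipping toward ENE (azimuth ≈ 061°).

26.5°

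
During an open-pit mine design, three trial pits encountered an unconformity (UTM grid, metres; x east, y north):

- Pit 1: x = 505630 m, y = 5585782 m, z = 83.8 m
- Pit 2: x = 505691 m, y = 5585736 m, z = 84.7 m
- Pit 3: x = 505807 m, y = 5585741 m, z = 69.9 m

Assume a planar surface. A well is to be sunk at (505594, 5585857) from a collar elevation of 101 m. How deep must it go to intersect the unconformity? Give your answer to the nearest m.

26 m

Two edge vectors: Pit 1→Pit 2 = (61, -46, 0.9), Pit 1→Pit 3 = (177, -41, -13.9).
Normal n = (Pit 1→Pit 2) × (Pit 1→Pit 3) = (676.3, 1007.2, 5641).
So ∂z/∂x = −n_x/n_z = −0.11989009 and ∂z/∂y = −n_y/n_z = −0.17854990.
Intercept c from Pit 1: 83.8 + 60620.03 + 997340.83 = 1058044.66.
At (505594, 5585857): z_contact = −60615.7 − 997354.2 + 1058044.66 = 74.7 m.
Depth below ground = 101 − 74.7 = 26 m.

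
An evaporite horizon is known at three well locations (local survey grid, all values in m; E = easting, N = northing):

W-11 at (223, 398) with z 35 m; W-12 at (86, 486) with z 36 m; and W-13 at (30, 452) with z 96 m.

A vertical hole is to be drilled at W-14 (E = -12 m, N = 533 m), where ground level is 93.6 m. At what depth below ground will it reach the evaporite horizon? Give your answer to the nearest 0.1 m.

43.3 m

Two edge vectors: W-11→W-12 = (-137, 88, 1), W-11→W-13 = (-193, 54, 61).
Normal n = (W-11→W-12) × (W-11→W-13) = (5314, 8164, 9586).
So ∂z/∂E = −n_x/n_z = −0.55435 and ∂z/∂N = −n_y/n_z = −0.85166.
Intercept c from W-11: 35 + 123.62 + 338.96 = 497.58.
At (-12, 533): z_contact = 6.65 − 453.93 + 497.58 = 50.30 m.
Depth below ground = 93.6 − 50.30 = 43.3 m.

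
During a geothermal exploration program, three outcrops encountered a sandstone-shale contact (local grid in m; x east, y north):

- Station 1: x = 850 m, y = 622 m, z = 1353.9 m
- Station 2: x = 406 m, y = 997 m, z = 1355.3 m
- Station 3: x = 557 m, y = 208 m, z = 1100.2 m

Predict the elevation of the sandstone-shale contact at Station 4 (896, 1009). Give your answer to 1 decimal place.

1517.7 m

Let the plane be z = a·x + b·y + c.
Station 2−Station 1: −444a + 375b = 1.4;  Station 3−Station 1: −293a − 414b = −253.7.
Solving gives a = 0.321964, b = 0.384939.
Then c = 1353.9 − a·850 − b·622 = 840.80.
At (896, 1009): z = 288.5 + 388.4 + 840.80 = 1517.7 m.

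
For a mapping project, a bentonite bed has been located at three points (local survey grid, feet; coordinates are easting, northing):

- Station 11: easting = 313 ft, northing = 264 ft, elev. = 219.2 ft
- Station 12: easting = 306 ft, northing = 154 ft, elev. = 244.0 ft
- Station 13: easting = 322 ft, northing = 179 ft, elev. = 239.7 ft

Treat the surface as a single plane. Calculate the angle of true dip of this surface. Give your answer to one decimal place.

Let the plane be z = a·easting + b·northing + c.
Station 12−Station 11: −7a − 110b = 24.8;  Station 13−Station 11: 9a − 85b = 20.5.
Solving gives a = 0.09274, b = −0.23136.
Gradient magnitude |∇z| = √(a² + b²) = √(0.00860 + 0.05353) = 0.24925.
True dip = arctan(0.24925) = 14.0°, dipping toward NNW (azimuth ≈ 338°).

14.0°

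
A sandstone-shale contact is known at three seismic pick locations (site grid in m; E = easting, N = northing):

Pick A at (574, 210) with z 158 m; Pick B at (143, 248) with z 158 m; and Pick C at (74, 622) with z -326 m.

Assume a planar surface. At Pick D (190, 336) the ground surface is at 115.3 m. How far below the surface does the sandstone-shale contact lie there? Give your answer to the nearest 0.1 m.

Let the plane be z = a·E + b·N + c.
Pick B−Pick A: −431a + 38b = 0;  Pick C−Pick A: −500a + 412b = −484.
Solving gives a = −0.11599, b = −1.31552.
Then c = 158 − a·574 − b·210 = 500.83.
At (190, 336): z_contact = −22.04 − 442.01 + 500.83 = 36.78 m.
Depth below ground = 115.3 − 36.78 = 78.5 m.

78.5 m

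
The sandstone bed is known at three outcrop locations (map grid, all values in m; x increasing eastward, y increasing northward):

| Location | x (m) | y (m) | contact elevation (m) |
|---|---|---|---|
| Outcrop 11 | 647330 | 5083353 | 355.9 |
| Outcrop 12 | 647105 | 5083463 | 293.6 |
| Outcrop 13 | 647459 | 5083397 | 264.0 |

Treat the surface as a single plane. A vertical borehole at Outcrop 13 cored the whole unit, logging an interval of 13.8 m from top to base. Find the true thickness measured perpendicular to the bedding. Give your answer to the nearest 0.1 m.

Let the plane be z = a·x + b·y + c.
Outcrop 12−Outcrop 11: −225a + 110b = −62.3;  Outcrop 13−Outcrop 11: 129a + 44b = −91.9.
Solving gives a = −0.30584, b = −1.19196.
|∇z| = √(a²+b²) = 1.23057, so dip δ = arctan(1.23057) = 50.90°.
True thickness = vertical thickness × cos δ = 13.8 × cos 50.90° = 8.7 m.

8.7 m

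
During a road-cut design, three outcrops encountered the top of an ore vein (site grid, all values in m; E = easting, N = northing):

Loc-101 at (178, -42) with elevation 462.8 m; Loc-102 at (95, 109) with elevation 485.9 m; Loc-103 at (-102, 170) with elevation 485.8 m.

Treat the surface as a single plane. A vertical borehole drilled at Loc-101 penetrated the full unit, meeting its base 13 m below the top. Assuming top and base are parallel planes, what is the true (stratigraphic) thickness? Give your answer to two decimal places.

12.76 m

Two edge vectors: Loc-101→Loc-102 = (-83, 151, 23.1), Loc-101→Loc-103 = (-280, 212, 23).
Normal n = (Loc-101→Loc-102) × (Loc-101→Loc-103) = (-1424.2, -4559, 24684).
So ∂z/∂E = −n_x/n_z = 0.05770 and ∂z/∂N = −n_y/n_z = 0.18469.
|∇z| = √(a²+b²) = 0.19350, so dip δ = arctan(0.19350) = 10.95°.
True thickness = vertical thickness × cos δ = 13 × cos 10.95° = 12.76 m.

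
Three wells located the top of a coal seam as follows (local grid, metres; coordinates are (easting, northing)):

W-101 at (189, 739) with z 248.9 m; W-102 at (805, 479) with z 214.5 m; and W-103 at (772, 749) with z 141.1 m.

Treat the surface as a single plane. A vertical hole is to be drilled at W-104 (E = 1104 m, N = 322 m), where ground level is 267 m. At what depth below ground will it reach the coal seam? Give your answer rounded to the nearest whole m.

Let the plane be z = a·E + b·N + c.
W-102−W-101: 616a − 260b = −34.4;  W-103−W-101: 583a + 10b = −107.8.
Solving gives a = −0.17987, b = −0.29384.
Then c = 248.9 − a·189 − b·739 = 500.04.
At (1104, 322): z_contact = −198.6 − 94.6 + 500.04 = 206.9 m.
Depth below ground = 267 − 206.9 = 60 m.

60 m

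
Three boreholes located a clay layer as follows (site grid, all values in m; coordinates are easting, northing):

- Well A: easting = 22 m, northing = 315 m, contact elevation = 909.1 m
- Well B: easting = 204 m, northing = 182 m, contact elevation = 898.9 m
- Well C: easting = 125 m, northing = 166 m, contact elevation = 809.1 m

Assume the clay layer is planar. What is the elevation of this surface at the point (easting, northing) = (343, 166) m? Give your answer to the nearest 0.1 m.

Two edge vectors: Well A→Well B = (182, -133, -10.2), Well A→Well C = (103, -149, -100).
Normal n = (Well A→Well B) × (Well A→Well C) = (11780.2, 17149.4, -13419).
So ∂z/∂easting = −n_x/n_z = 0.87787 and ∂z/∂northing = −n_y/n_z = 1.27799.
Intercept c from Well A: 909.1 − 19.31 − 402.57 = 487.22.
At (343, 166): z = 301.1 + 212.1 + 487.22 = 1000.5 m.

1000.5 m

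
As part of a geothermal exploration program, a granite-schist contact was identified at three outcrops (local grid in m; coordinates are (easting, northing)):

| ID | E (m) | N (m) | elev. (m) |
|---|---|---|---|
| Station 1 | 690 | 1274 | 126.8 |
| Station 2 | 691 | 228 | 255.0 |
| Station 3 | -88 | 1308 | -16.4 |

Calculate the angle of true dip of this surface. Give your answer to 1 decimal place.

Two edge vectors: Station 1→Station 2 = (1, -1046, 128.2), Station 1→Station 3 = (-778, 34, -143.2).
Normal n = (Station 1→Station 2) × (Station 1→Station 3) = (145428.4, -99596.4, -813754).
So ∂z/∂E = −n_x/n_z = 0.17871 and ∂z/∂N = −n_y/n_z = −0.12239.
Gradient magnitude |∇z| = √(a² + b²) = √(0.03194 + 0.01498) = 0.21661.
True dip = arctan(0.21661) = 12.2°, dipping toward NW (azimuth ≈ 304°).

12.2°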